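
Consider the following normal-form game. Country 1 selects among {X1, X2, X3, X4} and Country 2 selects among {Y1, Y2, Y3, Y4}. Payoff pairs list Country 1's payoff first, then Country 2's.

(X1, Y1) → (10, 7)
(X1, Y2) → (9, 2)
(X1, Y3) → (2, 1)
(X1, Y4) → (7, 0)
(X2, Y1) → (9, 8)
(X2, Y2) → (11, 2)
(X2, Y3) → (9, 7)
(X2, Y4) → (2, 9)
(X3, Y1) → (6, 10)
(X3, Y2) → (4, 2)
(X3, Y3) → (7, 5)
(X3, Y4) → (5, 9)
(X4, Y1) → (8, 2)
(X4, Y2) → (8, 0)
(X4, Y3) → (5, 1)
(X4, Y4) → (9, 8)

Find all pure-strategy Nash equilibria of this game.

(X1, Y1) and (X4, Y4)

A profile is a Nash equilibrium when each player is best-responding to the other.
Country 1's best responses — vs Y1: X1 (payoff 10); vs Y2: X2 (payoff 11); vs Y3: X2 (payoff 9); vs Y4: X4 (payoff 9).
Country 2's best responses — vs X1: Y1 (payoff 7); vs X2: Y4 (payoff 9); vs X3: Y1 (payoff 10); vs X4: Y4 (payoff 8).
Mutual best responses occur at (X1, Y1) and (X4, Y4); at each, neither player gains by switching.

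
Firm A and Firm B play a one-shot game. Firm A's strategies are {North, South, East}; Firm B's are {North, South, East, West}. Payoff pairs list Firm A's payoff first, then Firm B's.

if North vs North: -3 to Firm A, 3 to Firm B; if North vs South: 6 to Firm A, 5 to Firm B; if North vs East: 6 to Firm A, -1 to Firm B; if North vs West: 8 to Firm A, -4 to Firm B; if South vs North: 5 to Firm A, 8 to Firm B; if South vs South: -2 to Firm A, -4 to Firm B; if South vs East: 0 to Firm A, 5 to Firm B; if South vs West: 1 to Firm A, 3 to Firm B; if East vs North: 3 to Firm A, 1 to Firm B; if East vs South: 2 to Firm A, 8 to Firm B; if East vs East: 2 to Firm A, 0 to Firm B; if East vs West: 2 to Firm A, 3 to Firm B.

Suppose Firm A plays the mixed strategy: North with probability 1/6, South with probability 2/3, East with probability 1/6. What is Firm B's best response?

North

Firm B's best reply maximizes expected payoff against the mix.
North: (1/6)·3 + (2/3)·8 + (1/6)·1 = 6
South: (1/6)·5 + (2/3)·(-4) + (1/6)·8 = -1/2
East: (1/6)·(-1) + (2/3)·5 + (1/6)·0 = 19/6
West: (1/6)·(-4) + (2/3)·3 + (1/6)·3 = 11/6
Highest expected payoff is 6, from North.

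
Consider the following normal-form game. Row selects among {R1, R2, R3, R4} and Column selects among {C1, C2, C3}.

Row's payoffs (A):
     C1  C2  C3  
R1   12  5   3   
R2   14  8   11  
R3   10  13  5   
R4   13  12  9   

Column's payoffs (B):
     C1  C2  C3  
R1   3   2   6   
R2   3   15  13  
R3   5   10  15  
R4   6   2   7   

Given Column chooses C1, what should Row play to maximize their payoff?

With Column fixed at C1, Row's payoffs are: R1 → 12, R2 → 14, R3 → 10, R4 → 13.
The maximum is 14, achieved by R2.

R2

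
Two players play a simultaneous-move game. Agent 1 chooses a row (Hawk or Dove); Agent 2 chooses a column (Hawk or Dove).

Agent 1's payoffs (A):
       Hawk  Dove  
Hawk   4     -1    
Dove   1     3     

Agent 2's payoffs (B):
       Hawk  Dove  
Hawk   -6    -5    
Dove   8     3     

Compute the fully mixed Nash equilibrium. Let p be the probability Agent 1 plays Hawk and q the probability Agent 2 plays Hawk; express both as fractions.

Each player's mixing probability is pinned down by making the *other* player indifferent.
Agent 2 indifferent between Hawk and Dove: p·(-6) + (1−p)·8 = p·(-5) + (1−p)·3 ⟹ 8 + (-14)p = 3 + (-8)p ⟹ p = 5/6.
Agent 1 indifferent between Hawk and Dove: q·4 + (1−q)·(-1) = q·1 + (1−q)·3 ⟹ (-1) + 5q = 3 + (-2)q ⟹ q = 4/7.

p = 5/6, q = 4/7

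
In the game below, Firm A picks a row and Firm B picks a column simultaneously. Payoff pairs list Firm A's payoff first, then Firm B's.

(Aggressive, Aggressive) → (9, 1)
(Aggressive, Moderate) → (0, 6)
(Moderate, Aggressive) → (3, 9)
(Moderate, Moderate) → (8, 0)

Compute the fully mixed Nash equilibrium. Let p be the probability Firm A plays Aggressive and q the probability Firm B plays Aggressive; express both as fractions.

Each player's mixing probability is pinned down by making the *other* player indifferent.
Firm B indifferent between Aggressive and Moderate: p·1 + (1−p)·9 = p·6 + (1−p)·0 ⟹ 9 + (-8)p = 0 + 6p ⟹ p = 9/14.
Firm A indifferent between Aggressive and Moderate: q·9 + (1−q)·0 = q·3 + (1−q)·8 ⟹ 0 + 9q = 8 + (-5)q ⟹ q = 4/7.

p = 9/14, q = 4/7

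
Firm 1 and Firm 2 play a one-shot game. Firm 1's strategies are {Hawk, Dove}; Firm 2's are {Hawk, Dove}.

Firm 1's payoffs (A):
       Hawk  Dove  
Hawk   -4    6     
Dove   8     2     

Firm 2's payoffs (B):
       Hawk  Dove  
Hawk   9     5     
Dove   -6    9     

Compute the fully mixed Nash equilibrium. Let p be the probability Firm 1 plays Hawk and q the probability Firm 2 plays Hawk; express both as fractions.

Each player's mixing probability is pinned down by making the *other* player indifferent.
Firm 2 indifferent between Hawk and Dove: p·9 + (1−p)·(-6) = p·5 + (1−p)·9 ⟹ (-6) + 15p = 9 + (-4)p ⟹ p = 15/19.
Firm 1 indifferent between Hawk and Dove: q·(-4) + (1−q)·6 = q·8 + (1−q)·2 ⟹ 6 + (-10)q = 2 + 6q ⟹ q = 1/4.

p = 15/19, q = 1/4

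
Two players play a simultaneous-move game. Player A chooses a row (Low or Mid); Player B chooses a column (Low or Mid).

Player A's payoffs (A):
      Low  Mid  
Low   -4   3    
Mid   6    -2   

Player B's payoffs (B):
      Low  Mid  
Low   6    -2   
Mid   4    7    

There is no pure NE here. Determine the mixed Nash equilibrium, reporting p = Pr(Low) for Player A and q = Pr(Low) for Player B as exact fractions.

p = 3/11, q = 1/3

Each player's mixing probability is pinned down by making the *other* player indifferent.
Player B indifferent between Low and Mid: p·6 + (1−p)·4 = p·(-2) + (1−p)·7 ⟹ 4 + 2p = 7 + (-9)p ⟹ p = 3/11.
Player A indifferent between Low and Mid: q·(-4) + (1−q)·3 = q·6 + (1−q)·(-2) ⟹ 3 + (-7)q = (-2) + 8q ⟹ q = 1/3.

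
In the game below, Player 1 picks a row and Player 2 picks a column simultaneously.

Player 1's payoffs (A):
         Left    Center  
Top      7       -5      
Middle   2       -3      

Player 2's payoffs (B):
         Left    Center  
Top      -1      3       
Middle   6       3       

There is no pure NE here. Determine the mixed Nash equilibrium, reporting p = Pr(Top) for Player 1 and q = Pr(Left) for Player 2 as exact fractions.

In a mixed NE each player is indifferent between their pure strategies, so the opponent's mix sets the indifference.
Player 2 indifferent between Left and Center: p·(-1) + (1−p)·6 = p·3 + (1−p)·3 ⟹ 6 + (-7)p = 3 + 0p ⟹ p = 3/7.
Player 1 indifferent between Top and Middle: q·7 + (1−q)·(-5) = q·2 + (1−q)·(-3) ⟹ (-5) + 12q = (-3) + 5q ⟹ q = 2/7.

p = 3/7, q = 2/7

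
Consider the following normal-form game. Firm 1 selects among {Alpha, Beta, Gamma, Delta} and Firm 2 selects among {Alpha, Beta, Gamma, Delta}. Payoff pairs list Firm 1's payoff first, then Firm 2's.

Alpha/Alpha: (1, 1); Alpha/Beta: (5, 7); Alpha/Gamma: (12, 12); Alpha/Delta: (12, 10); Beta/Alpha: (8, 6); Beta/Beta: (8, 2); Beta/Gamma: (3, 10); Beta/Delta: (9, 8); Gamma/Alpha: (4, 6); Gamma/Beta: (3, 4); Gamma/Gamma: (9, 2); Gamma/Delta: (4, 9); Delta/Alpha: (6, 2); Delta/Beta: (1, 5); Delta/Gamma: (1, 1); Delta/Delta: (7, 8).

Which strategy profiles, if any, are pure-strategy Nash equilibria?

(Alpha, Gamma)

Check mutual best responses: a cell is a NE iff neither player can gain by unilaterally deviating.
Firm 1's best responses — vs Alpha: Beta (payoff 8); vs Beta: Beta (payoff 8); vs Gamma: Alpha (payoff 12); vs Delta: Alpha (payoff 12).
Firm 2's best responses — vs Alpha: Gamma (payoff 12); vs Beta: Gamma (payoff 10); vs Gamma: Delta (payoff 9); vs Delta: Delta (payoff 8).
The only mutual best response is (Alpha, Gamma); neither player gains by switching there.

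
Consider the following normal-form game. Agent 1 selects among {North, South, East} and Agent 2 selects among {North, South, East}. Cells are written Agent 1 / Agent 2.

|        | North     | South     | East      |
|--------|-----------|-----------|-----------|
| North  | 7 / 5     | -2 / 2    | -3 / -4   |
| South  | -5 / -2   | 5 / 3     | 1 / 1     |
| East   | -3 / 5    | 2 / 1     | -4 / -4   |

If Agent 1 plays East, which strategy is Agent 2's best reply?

North

With Agent 1 fixed at East, Agent 2's payoffs are: North → 5, South → 1, East → -4.
The maximum is 5, achieved by North.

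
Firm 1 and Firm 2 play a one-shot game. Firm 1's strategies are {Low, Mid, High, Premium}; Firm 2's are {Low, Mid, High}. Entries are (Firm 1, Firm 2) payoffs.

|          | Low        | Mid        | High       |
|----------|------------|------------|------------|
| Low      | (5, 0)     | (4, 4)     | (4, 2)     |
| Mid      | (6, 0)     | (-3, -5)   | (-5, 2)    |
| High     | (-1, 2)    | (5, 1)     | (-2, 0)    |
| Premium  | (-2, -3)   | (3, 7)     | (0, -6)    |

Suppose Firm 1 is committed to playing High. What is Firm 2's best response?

Low

With Firm 1 fixed at High, Firm 2's payoffs are: Low → 2, Mid → 1, High → 0.
The maximum is 2, achieved by Low.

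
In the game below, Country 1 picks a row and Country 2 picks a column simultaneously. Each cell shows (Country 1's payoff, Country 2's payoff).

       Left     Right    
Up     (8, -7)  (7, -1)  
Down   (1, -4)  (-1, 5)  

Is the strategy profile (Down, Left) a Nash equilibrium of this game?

No

Holding Country 2 at Left: Country 1 gets 1 from Down but could get 8 by switching to Up. Country 1 has a profitable deviation.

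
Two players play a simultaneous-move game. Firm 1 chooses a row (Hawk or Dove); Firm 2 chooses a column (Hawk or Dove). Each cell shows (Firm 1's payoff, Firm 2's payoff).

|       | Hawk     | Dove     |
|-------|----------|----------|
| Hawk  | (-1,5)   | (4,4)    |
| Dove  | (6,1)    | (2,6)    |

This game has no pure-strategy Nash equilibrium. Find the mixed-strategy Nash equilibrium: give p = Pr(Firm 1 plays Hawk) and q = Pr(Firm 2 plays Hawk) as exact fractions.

Each player's mixing probability is pinned down by making the *other* player indifferent.
Firm 2 indifferent between Hawk and Dove: p·5 + (1−p)·1 = p·4 + (1−p)·6 ⟹ 1 + 4p = 6 + (-2)p ⟹ p = 5/6.
Firm 1 indifferent between Hawk and Dove: q·(-1) + (1−q)·4 = q·6 + (1−q)·2 ⟹ 4 + (-5)q = 2 + 4q ⟹ q = 2/9.

p = 5/6, q = 2/9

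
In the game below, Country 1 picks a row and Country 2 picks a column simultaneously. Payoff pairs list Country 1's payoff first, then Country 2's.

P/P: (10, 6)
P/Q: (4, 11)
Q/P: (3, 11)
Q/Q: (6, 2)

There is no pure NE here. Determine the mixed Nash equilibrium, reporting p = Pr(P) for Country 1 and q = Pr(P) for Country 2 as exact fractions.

p = 9/14, q = 2/9

Each player's mixing probability is pinned down by making the *other* player indifferent.
Country 2 indifferent between P and Q: p·6 + (1−p)·11 = p·11 + (1−p)·2 ⟹ 11 + (-5)p = 2 + 9p ⟹ p = 9/14.
Country 1 indifferent between P and Q: q·10 + (1−q)·4 = q·3 + (1−q)·6 ⟹ 4 + 6q = 6 + (-3)q ⟹ q = 2/9.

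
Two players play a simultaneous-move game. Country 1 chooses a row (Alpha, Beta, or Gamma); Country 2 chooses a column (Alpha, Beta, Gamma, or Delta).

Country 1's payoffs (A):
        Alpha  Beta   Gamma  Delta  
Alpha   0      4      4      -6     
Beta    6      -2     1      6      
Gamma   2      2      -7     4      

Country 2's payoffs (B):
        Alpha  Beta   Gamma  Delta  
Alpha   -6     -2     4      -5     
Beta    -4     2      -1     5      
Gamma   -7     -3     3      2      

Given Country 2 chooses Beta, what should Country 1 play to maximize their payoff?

With Country 2 fixed at Beta, Country 1's payoffs are: Alpha → 4, Beta → -2, Gamma → 2.
The maximum is 4, achieved by Alpha.

Alpha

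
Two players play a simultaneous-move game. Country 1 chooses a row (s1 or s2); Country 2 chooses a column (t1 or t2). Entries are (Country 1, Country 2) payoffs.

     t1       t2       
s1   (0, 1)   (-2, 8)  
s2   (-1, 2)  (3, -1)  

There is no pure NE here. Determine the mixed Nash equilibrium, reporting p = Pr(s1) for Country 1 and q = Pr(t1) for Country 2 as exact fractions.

Each player's mixing probability is pinned down by making the *other* player indifferent.
Country 2 indifferent between t1 and t2: p·1 + (1−p)·2 = p·8 + (1−p)·(-1) ⟹ 2 + (-1)p = (-1) + 9p ⟹ p = 3/10.
Country 1 indifferent between s1 and s2: q·0 + (1−q)·(-2) = q·(-1) + (1−q)·3 ⟹ (-2) + 2q = 3 + (-4)q ⟹ q = 5/6.

p = 3/10, q = 5/6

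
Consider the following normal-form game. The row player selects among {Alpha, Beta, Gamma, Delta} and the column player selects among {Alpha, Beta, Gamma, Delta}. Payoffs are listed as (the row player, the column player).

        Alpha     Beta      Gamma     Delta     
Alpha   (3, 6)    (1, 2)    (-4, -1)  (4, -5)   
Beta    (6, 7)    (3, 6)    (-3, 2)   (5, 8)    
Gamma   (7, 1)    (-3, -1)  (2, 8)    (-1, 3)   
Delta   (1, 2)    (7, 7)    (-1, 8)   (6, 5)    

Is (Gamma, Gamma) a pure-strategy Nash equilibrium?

Yes

Holding the column player at Gamma: the row player gets 2 from Gamma, versus -4 from Alpha, -3 from Beta, -1 from Delta. No profitable deviation for the row player.
Holding the row player at Gamma: the column player gets 8 from Gamma, versus 1 from Alpha, -1 from Beta, 3 from Delta. No profitable deviation for the column player either.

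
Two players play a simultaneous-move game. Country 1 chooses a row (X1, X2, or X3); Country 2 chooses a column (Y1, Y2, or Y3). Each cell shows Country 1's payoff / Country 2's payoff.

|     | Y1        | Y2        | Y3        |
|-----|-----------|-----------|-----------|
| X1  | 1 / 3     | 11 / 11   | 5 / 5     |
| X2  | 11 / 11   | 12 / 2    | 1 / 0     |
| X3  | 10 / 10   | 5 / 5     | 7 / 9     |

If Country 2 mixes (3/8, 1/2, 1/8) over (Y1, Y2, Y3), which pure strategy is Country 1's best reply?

Country 1's best reply maximizes expected payoff against the mix.
X1: (3/8)·1 + (1/2)·11 + (1/8)·5 = 13/2
X2: (3/8)·11 + (1/2)·12 + (1/8)·1 = 41/4
X3: (3/8)·10 + (1/2)·5 + (1/8)·7 = 57/8
Highest expected payoff is 41/4, from X2.

X2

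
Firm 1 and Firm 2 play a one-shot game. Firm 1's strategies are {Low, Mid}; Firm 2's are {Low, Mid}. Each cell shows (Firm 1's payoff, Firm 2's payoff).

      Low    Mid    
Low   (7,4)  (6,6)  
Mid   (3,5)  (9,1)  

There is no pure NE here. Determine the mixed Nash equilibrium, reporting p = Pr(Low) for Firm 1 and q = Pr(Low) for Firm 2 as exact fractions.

In a mixed NE each player is indifferent between their pure strategies, so the opponent's mix sets the indifference.
Firm 2 indifferent between Low and Mid: p·4 + (1−p)·5 = p·6 + (1−p)·1 ⟹ 5 + (-1)p = 1 + 5p ⟹ p = 2/3.
Firm 1 indifferent between Low and Mid: q·7 + (1−q)·6 = q·3 + (1−q)·9 ⟹ 6 + 1q = 9 + (-6)q ⟹ q = 3/7.

p = 2/3, q = 3/7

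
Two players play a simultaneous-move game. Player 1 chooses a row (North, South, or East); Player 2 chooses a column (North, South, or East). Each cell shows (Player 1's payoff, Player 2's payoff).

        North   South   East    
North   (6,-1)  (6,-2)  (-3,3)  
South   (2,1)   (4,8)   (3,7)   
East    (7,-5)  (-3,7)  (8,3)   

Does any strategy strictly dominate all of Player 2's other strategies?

A strategy is strictly dominant if it gives Player 2 a strictly higher payoff than every other strategy, against every choice by the opponent.
North is not dominant: against North, East gives 3 > -1.
South is not dominant: against North, North gives -1 > -2.
East is not dominant: against South, South gives 8 > 7.
No single strategy is best against every opponent action.

None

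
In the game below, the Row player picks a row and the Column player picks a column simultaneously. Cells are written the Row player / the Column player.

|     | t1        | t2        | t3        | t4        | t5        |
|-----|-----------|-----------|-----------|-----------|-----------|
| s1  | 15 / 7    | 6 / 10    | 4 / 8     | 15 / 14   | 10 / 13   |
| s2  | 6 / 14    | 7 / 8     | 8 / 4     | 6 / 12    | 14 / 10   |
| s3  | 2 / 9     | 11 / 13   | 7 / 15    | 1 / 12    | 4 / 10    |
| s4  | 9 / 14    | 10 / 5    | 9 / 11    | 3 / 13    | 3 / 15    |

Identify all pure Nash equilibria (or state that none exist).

A profile is a Nash equilibrium when each player is best-responding to the other.
The Row player's best responses — vs t1: s1 (payoff 15); vs t2: s3 (payoff 11); vs t3: s4 (payoff 9); vs t4: s1 (payoff 15); vs t5: s2 (payoff 14).
The Column player's best responses — vs s1: t4 (payoff 14); vs s2: t1 (payoff 14); vs s3: t3 (payoff 15); vs s4: t5 (payoff 15).
The only mutual best response is (s1, t4); neither player gains by switching there.

(s1, t4)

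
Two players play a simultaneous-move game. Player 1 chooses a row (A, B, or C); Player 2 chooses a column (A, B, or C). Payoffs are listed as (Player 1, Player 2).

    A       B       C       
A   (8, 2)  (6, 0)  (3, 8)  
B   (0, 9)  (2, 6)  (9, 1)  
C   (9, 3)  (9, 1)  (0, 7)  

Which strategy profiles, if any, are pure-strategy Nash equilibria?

Find each player's best response to every opponent strategy; NE are the intersections.
Player 1's best responses — vs A: C (payoff 9); vs B: C (payoff 9); vs C: B (payoff 9).
Player 2's best responses — vs A: C (payoff 8); vs B: A (payoff 9); vs C: C (payoff 7).
No cell has both players best-responding. For instance, Player 1's best reply to A is C, but against C Player 2 prefers C over A.

There is no pure-strategy Nash equilibrium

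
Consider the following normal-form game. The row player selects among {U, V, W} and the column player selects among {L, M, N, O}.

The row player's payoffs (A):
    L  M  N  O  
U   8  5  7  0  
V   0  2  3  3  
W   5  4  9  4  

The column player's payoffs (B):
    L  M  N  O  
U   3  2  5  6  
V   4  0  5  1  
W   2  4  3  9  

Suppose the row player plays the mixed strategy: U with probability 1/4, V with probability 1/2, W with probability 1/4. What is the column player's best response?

N

Compute the column player's expected payoff from each pure strategy against the given mix.
L: (1/4)·3 + (1/2)·4 + (1/4)·2 = 13/4
M: (1/4)·2 + (1/2)·0 + (1/4)·4 = 3/2
N: (1/4)·5 + (1/2)·5 + (1/4)·3 = 9/2
O: (1/4)·6 + (1/2)·1 + (1/4)·9 = 17/4
Highest expected payoff is 9/2, from N.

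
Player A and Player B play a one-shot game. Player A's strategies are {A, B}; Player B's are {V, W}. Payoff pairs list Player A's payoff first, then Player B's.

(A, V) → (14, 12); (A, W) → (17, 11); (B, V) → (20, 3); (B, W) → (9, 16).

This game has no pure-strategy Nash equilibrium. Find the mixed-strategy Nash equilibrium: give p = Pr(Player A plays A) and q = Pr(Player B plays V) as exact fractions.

Each player's mixing probability is pinned down by making the *other* player indifferent.
Player B indifferent between V and W: p·12 + (1−p)·3 = p·11 + (1−p)·16 ⟹ 3 + 9p = 16 + (-5)p ⟹ p = 13/14.
Player A indifferent between A and B: q·14 + (1−q)·17 = q·20 + (1−q)·9 ⟹ 17 + (-3)q = 9 + 11q ⟹ q = 4/7.

p = 13/14, q = 4/7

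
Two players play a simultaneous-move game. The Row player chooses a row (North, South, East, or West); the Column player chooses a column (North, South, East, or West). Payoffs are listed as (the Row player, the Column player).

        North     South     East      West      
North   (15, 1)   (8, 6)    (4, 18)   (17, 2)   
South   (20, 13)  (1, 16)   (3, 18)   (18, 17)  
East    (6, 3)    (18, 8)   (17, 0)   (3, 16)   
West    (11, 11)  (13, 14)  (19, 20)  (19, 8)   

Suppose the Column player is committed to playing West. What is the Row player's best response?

With the Column player fixed at West, the Row player's payoffs are: North → 17, South → 18, East → 3, West → 19.
The maximum is 19, achieved by West.

West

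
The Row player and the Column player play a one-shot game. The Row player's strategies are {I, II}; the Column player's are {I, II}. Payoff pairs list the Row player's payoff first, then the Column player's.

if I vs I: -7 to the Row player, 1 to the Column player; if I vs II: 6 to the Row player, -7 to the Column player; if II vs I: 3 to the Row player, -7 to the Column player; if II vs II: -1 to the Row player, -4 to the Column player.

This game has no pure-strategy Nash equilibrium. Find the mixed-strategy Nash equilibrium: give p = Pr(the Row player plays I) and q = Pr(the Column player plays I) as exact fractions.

p = 3/11, q = 7/17

Each player's mixing probability is pinned down by making the *other* player indifferent.
The Column player indifferent between I and II: p·1 + (1−p)·(-7) = p·(-7) + (1−p)·(-4) ⟹ (-7) + 8p = (-4) + (-3)p ⟹ p = 3/11.
The Row player indifferent between I and II: q·(-7) + (1−q)·6 = q·3 + (1−q)·(-1) ⟹ 6 + (-13)q = (-1) + 4q ⟹ q = 7/17.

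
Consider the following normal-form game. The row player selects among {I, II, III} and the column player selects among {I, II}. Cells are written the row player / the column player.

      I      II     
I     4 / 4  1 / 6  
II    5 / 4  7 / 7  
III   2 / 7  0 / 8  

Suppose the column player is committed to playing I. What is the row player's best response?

With the column player fixed at I, the row player's payoffs are: I → 4, II → 5, III → 2.
The maximum is 5, achieved by II.

II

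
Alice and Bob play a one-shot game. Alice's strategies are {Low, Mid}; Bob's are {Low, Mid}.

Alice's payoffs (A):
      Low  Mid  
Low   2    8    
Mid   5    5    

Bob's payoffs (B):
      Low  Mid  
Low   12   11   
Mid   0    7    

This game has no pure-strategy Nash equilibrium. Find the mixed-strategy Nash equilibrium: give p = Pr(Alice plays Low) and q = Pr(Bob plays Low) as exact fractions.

Each player's mixing probability is pinned down by making the *other* player indifferent.
Bob indifferent between Low and Mid: p·12 + (1−p)·0 = p·11 + (1−p)·7 ⟹ 0 + 12p = 7 + 4p ⟹ p = 7/8.
Alice indifferent between Low and Mid: q·2 + (1−q)·8 = q·5 + (1−q)·5 ⟹ 8 + (-6)q = 5 + 0q ⟹ q = 1/2.

p = 7/8, q = 1/2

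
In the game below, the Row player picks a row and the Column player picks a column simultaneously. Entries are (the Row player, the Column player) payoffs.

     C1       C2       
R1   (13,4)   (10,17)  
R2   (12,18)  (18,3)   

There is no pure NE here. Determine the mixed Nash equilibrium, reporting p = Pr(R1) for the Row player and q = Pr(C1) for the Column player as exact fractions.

In a mixed NE each player is indifferent between their pure strategies, so the opponent's mix sets the indifference.
The Column player indifferent between C1 and C2: p·4 + (1−p)·18 = p·17 + (1−p)·3 ⟹ 18 + (-14)p = 3 + 14p ⟹ p = 15/28.
The Row player indifferent between R1 and R2: q·13 + (1−q)·10 = q·12 + (1−q)·18 ⟹ 10 + 3q = 18 + (-6)q ⟹ q = 8/9.

p = 15/28, q = 8/9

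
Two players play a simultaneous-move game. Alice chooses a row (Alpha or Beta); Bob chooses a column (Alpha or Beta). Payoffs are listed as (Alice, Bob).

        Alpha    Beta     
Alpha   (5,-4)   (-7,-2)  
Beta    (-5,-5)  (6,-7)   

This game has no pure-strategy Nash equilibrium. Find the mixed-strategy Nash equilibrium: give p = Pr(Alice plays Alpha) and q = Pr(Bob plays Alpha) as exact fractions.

Each player's mixing probability is pinned down by making the *other* player indifferent.
Bob indifferent between Alpha and Beta: p·(-4) + (1−p)·(-5) = p·(-2) + (1−p)·(-7) ⟹ (-5) + 1p = (-7) + 5p ⟹ p = 1/2.
Alice indifferent between Alpha and Beta: q·5 + (1−q)·(-7) = q·(-5) + (1−q)·6 ⟹ (-7) + 12q = 6 + (-11)q ⟹ q = 13/23.

p = 1/2, q = 13/23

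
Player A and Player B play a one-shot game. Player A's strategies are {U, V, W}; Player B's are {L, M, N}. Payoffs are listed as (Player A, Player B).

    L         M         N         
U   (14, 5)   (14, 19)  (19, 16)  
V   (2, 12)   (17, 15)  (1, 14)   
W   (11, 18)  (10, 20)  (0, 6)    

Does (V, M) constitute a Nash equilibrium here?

Holding Player B at M: Player A gets 17 from V, versus 14 from U, 10 from W. No profitable deviation for Player A.
Holding Player A at V: Player B gets 15 from M, versus 12 from L, 14 from N. No profitable deviation for Player B either.

Yes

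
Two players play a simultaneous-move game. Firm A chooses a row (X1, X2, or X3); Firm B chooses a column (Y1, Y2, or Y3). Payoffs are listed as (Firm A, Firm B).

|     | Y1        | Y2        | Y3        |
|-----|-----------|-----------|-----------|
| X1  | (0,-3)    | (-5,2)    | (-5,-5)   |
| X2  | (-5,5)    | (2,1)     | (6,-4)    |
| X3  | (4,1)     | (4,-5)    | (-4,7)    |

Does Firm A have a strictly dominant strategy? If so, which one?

No strictly dominant strategy

A strategy is strictly dominant if it gives Firm A a strictly higher payoff than every other strategy, against every choice by the opponent.
X1 is not dominant: against Y1, X3 gives 4 > 0.
X2 is not dominant: against Y1, X1 gives 0 > -5.
X3 is not dominant: against Y3, X2 gives 6 > -4.
No single strategy is best against every opponent action.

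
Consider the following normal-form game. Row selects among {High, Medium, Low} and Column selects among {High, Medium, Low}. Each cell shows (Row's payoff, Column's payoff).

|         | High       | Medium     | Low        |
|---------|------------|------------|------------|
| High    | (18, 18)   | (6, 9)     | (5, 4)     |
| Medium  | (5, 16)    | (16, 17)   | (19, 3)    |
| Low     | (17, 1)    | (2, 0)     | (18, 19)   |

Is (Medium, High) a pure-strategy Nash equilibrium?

No

Holding Column at High: Row gets 5 from Medium but could get 18 by switching to High. Row has a profitable deviation.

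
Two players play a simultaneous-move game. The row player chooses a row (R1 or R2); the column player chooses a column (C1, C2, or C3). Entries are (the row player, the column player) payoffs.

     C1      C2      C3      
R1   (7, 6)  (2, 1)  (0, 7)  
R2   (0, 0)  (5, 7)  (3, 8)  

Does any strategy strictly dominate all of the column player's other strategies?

A strategy is strictly dominant if it gives the column player a strictly higher payoff than every other strategy, against every choice by the opponent.
C3 strictly dominates: vs R1: 7 > each of {6, 1}; vs R2: 8 > each of {0, 7}.

C3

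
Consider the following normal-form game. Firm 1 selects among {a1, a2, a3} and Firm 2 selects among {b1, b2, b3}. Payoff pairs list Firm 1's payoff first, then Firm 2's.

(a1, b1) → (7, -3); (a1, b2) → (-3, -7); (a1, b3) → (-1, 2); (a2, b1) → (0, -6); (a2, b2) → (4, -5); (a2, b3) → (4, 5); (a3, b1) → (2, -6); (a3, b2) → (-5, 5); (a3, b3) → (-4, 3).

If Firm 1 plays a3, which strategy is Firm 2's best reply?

With Firm 1 fixed at a3, Firm 2's payoffs are: b1 → -6, b2 → 5, b3 → 3.
The maximum is 5, achieved by b2.

b2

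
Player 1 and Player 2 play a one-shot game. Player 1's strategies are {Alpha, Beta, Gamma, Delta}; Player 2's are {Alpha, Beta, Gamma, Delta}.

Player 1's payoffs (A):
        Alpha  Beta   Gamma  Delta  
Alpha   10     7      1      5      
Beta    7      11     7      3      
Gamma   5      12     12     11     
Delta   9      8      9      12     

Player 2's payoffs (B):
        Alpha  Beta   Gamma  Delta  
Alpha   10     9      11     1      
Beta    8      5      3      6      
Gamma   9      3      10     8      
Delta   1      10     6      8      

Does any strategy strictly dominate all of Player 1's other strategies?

None

A strategy is strictly dominant if it gives Player 1 a strictly higher payoff than every other strategy, against every choice by the opponent.
Alpha is not dominant: against Beta, Beta gives 11 > 7.
Beta is not dominant: against Alpha, Alpha gives 10 > 7.
Gamma is not dominant: against Alpha, Alpha gives 10 > 5.
Delta is not dominant: against Alpha, Alpha gives 10 > 9.
No single strategy is best against every opponent action.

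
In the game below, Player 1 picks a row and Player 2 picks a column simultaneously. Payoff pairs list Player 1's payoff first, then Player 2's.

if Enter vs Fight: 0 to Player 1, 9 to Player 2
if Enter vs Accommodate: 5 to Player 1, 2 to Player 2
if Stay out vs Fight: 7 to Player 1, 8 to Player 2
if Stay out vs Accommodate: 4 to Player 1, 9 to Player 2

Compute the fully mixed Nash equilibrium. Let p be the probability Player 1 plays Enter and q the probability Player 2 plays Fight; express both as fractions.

Each player's mixing probability is pinned down by making the *other* player indifferent.
Player 2 indifferent between Fight and Accommodate: p·9 + (1−p)·8 = p·2 + (1−p)·9 ⟹ 8 + 1p = 9 + (-7)p ⟹ p = 1/8.
Player 1 indifferent between Enter and Stay out: q·0 + (1−q)·5 = q·7 + (1−q)·4 ⟹ 5 + (-5)q = 4 + 3q ⟹ q = 1/8.

p = 1/8, q = 1/8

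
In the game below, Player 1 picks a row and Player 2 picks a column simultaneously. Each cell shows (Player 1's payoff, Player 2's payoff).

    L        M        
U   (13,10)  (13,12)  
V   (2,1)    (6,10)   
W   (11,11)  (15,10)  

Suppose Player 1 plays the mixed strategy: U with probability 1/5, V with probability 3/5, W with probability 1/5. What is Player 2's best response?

Compute Player 2's expected payoff from each pure strategy against the given mix.
L: (1/5)·10 + (3/5)·1 + (1/5)·11 = 24/5
M: (1/5)·12 + (3/5)·10 + (1/5)·10 = 52/5
Highest expected payoff is 52/5, from M.

M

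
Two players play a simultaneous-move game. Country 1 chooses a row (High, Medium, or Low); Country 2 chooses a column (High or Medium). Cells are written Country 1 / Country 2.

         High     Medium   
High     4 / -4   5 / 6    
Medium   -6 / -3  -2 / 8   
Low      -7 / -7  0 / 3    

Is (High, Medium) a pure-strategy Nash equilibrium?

Yes

Holding Country 2 at Medium: Country 1 gets 5 from High, versus -2 from Medium, 0 from Low. No profitable deviation for Country 1.
Holding Country 1 at High: Country 2 gets 6 from Medium, versus -4 from High. No profitable deviation for Country 2 either.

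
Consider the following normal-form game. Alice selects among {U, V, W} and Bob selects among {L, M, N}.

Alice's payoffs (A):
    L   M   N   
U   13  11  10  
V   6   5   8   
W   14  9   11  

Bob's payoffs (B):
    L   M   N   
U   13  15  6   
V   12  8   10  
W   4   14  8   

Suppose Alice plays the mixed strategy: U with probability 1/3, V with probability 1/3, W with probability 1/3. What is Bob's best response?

M

Bob's best reply maximizes expected payoff against the mix.
L: (1/3)·13 + (1/3)·12 + (1/3)·4 = 29/3
M: (1/3)·15 + (1/3)·8 + (1/3)·14 = 37/3
N: (1/3)·6 + (1/3)·10 + (1/3)·8 = 8
Highest expected payoff is 37/3, from M.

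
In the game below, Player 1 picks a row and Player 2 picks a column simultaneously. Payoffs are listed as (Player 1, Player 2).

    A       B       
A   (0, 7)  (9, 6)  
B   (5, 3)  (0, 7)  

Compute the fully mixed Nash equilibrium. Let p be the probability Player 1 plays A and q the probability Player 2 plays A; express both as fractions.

In a mixed NE each player is indifferent between their pure strategies, so the opponent's mix sets the indifference.
Player 2 indifferent between A and B: p·7 + (1−p)·3 = p·6 + (1−p)·7 ⟹ 3 + 4p = 7 + (-1)p ⟹ p = 4/5.
Player 1 indifferent between A and B: q·0 + (1−q)·9 = q·5 + (1−q)·0 ⟹ 9 + (-9)q = 0 + 5q ⟹ q = 9/14.

p = 4/5, q = 9/14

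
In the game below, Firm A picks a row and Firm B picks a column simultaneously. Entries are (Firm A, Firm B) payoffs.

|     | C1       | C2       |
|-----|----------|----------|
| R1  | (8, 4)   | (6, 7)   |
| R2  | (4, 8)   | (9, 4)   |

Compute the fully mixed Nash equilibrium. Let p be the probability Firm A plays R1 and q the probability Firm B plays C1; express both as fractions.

p = 4/7, q = 3/7

In a mixed NE each player is indifferent between their pure strategies, so the opponent's mix sets the indifference.
Firm B indifferent between C1 and C2: p·4 + (1−p)·8 = p·7 + (1−p)·4 ⟹ 8 + (-4)p = 4 + 3p ⟹ p = 4/7.
Firm A indifferent between R1 and R2: q·8 + (1−q)·6 = q·4 + (1−q)·9 ⟹ 6 + 2q = 9 + (-5)q ⟹ q = 3/7.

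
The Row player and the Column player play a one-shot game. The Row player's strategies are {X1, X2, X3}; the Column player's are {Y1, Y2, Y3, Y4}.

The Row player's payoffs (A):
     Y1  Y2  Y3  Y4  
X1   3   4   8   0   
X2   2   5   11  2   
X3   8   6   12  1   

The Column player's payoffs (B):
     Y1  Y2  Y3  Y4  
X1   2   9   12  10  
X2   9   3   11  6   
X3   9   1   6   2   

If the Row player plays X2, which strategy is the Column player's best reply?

Y3

With the Row player fixed at X2, the Column player's payoffs are: Y1 → 9, Y2 → 3, Y3 → 11, Y4 → 6.
The maximum is 11, achieved by Y3.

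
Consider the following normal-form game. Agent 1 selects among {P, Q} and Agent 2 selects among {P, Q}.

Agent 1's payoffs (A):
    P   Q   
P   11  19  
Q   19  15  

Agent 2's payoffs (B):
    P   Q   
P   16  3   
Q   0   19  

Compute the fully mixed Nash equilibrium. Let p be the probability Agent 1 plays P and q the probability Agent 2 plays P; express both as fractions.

In a mixed NE each player is indifferent between their pure strategies, so the opponent's mix sets the indifference.
Agent 2 indifferent between P and Q: p·16 + (1−p)·0 = p·3 + (1−p)·19 ⟹ 0 + 16p = 19 + (-16)p ⟹ p = 19/32.
Agent 1 indifferent between P and Q: q·11 + (1−q)·19 = q·19 + (1−q)·15 ⟹ 19 + (-8)q = 15 + 4q ⟹ q = 1/3.

p = 19/32, q = 1/3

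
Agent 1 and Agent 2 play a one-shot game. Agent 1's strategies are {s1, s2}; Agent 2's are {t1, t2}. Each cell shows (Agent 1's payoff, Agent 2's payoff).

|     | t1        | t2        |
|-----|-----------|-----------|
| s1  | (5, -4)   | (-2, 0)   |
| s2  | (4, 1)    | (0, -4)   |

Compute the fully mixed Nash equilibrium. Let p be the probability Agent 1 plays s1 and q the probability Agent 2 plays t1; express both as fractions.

In a mixed NE each player is indifferent between their pure strategies, so the opponent's mix sets the indifference.
Agent 2 indifferent between t1 and t2: p·(-4) + (1−p)·1 = p·0 + (1−p)·(-4) ⟹ 1 + (-5)p = (-4) + 4p ⟹ p = 5/9.
Agent 1 indifferent between s1 and s2: q·5 + (1−q)·(-2) = q·4 + (1−q)·0 ⟹ (-2) + 7q = 0 + 4q ⟹ q = 2/3.

p = 5/9, q = 2/3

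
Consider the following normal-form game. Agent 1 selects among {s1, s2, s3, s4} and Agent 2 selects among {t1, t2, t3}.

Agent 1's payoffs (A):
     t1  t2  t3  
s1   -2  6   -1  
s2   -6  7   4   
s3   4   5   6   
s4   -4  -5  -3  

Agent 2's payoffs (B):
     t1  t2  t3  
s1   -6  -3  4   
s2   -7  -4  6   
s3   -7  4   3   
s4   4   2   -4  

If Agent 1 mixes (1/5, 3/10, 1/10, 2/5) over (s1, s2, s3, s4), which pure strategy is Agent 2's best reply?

Compute Agent 2's expected payoff from each pure strategy against the given mix.
t1: (1/5)·(-6) + (3/10)·(-7) + (1/10)·(-7) + (2/5)·4 = -12/5
t2: (1/5)·(-3) + (3/10)·(-4) + (1/10)·4 + (2/5)·2 = -3/5
t3: (1/5)·4 + (3/10)·6 + (1/10)·3 + (2/5)·(-4) = 13/10
Highest expected payoff is 13/10, from t3.

t3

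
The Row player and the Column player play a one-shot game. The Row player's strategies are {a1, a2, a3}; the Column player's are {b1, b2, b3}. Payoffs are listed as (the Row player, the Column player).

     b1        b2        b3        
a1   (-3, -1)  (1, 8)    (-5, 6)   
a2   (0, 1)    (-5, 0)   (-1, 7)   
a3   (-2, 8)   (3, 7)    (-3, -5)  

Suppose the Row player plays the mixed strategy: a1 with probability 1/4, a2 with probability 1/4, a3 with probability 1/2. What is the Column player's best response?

b2

Compute the Column player's expected payoff from each pure strategy against the given mix.
b1: (1/4)·(-1) + (1/4)·1 + (1/2)·8 = 4
b2: (1/4)·8 + (1/4)·0 + (1/2)·7 = 11/2
b3: (1/4)·6 + (1/4)·7 + (1/2)·(-5) = 3/4
Highest expected payoff is 11/2, from b2.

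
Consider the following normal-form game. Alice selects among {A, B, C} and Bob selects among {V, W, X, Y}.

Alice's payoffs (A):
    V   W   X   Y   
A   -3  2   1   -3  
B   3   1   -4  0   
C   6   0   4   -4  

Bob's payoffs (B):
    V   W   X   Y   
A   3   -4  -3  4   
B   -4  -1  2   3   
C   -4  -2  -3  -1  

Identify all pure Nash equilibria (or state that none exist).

(B, Y)

Check mutual best responses: a cell is a NE iff neither player can gain by unilaterally deviating.
Alice's best responses — vs V: C (payoff 6); vs W: A (payoff 2); vs X: C (payoff 4); vs Y: B (payoff 0).
Bob's best responses — vs A: Y (payoff 4); vs B: Y (payoff 3); vs C: Y (payoff -1).
The only mutual best response is (B, Y); neither player gains by switching there.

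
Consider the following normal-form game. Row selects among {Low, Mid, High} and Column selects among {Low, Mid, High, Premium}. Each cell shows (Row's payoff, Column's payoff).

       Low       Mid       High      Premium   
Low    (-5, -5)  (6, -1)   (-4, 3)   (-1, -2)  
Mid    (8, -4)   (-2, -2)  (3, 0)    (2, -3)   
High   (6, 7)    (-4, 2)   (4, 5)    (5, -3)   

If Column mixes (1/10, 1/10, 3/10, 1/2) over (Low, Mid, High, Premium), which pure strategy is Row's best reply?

Row's best reply maximizes expected payoff against the mix.
Low: (1/10)·(-5) + (1/10)·6 + (3/10)·(-4) + (1/2)·(-1) = -8/5
Mid: (1/10)·8 + (1/10)·(-2) + (3/10)·3 + (1/2)·2 = 5/2
High: (1/10)·6 + (1/10)·(-4) + (3/10)·4 + (1/2)·5 = 39/10
Highest expected payoff is 39/10, from High.

High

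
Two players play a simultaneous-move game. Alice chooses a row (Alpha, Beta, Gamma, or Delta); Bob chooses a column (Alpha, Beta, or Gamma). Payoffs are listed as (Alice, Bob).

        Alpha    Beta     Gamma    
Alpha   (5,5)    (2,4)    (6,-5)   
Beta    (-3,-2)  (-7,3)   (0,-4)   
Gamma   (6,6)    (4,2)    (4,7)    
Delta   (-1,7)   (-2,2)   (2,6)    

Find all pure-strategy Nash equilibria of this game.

Check mutual best responses: a cell is a NE iff neither player can gain by unilaterally deviating.
Alice's best responses — vs Alpha: Gamma (payoff 6); vs Beta: Gamma (payoff 4); vs Gamma: Alpha (payoff 6).
Bob's best responses — vs Alpha: Alpha (payoff 5); vs Beta: Beta (payoff 3); vs Gamma: Gamma (payoff 7); vs Delta: Alpha (payoff 7).
No cell has both players best-responding. For instance, Alice's best reply to Beta is Gamma, but against Gamma Bob prefers Gamma over Beta.

There is no pure-strategy Nash equilibrium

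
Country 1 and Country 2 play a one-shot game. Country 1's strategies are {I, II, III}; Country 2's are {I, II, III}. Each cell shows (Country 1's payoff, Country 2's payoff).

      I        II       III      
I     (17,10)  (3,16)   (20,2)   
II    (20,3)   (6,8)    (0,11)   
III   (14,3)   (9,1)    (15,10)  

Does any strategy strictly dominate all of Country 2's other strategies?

None

Check whether one of Country 2's strategies beats all alternatives regardless of what the opponent does.
I is not dominant: against I, II gives 16 > 10.
II is not dominant: against II, III gives 11 > 8.
III is not dominant: against I, I gives 10 > 2.
No single strategy is best against every opponent action.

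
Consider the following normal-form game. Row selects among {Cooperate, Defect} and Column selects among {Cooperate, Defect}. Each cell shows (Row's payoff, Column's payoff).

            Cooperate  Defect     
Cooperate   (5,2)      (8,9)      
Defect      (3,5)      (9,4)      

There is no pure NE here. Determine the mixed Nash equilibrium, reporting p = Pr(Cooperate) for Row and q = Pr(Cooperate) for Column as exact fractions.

In a mixed NE each player is indifferent between their pure strategies, so the opponent's mix sets the indifference.
Column indifferent between Cooperate and Defect: p·2 + (1−p)·5 = p·9 + (1−p)·4 ⟹ 5 + (-3)p = 4 + 5p ⟹ p = 1/8.
Row indifferent between Cooperate and Defect: q·5 + (1−q)·8 = q·3 + (1−q)·9 ⟹ 8 + (-3)q = 9 + (-6)q ⟹ q = 1/3.

p = 1/8, q = 1/3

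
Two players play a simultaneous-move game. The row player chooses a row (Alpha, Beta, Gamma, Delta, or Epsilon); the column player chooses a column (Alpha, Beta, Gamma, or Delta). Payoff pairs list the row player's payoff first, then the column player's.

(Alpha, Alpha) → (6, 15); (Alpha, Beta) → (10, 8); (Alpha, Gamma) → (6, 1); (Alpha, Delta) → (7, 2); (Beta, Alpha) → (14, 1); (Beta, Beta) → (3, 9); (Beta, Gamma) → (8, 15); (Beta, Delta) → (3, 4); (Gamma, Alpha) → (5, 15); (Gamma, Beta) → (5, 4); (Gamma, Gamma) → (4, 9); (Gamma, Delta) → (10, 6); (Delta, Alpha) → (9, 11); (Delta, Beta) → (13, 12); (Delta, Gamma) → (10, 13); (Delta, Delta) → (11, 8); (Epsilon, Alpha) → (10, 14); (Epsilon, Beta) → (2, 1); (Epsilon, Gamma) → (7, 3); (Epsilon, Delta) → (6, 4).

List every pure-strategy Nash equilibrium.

(Delta, Gamma)

Check mutual best responses: a cell is a NE iff neither player can gain by unilaterally deviating.
The row player's best responses — vs Alpha: Beta (payoff 14); vs Beta: Delta (payoff 13); vs Gamma: Delta (payoff 10); vs Delta: Delta (payoff 11).
The column player's best responses — vs Alpha: Alpha (payoff 15); vs Beta: Gamma (payoff 15); vs Gamma: Alpha (payoff 15); vs Delta: Gamma (payoff 13); vs Epsilon: Alpha (payoff 14).
The only mutual best response is (Delta, Gamma); neither player gains by switching there.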